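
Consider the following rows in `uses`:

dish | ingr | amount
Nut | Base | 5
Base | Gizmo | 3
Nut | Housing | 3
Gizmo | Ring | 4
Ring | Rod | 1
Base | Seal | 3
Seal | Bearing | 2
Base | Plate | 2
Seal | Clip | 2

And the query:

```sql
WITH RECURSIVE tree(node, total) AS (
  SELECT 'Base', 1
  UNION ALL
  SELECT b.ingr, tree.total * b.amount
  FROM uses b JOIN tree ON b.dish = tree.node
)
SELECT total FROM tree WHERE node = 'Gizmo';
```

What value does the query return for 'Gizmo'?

3

Base: (Base, total=1).
Iteration 1: components of {Base} -> Gizmo = 1*3 = 3, Plate = 1*2 = 2, Seal = 1*3 = 3.
Iteration 2: components of {Gizmo,Plate,Seal} -> Bearing = 3*2 = 6, Clip = 3*2 = 6, Ring = 3*4 = 12.
Iteration 3: components of {Bearing,Clip,Ring} -> Rod = 12*1 = 12.
Iteration 4: no further components; recursion stops.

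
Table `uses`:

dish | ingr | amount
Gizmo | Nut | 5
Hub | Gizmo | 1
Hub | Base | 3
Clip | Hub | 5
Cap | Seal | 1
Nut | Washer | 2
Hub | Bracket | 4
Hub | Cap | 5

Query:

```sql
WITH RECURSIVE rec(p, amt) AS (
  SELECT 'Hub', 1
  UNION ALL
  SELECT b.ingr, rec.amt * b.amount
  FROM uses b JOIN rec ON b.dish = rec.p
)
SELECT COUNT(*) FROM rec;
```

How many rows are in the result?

8

Base: (Hub, amt=1).
Iteration 1: components of {Hub} -> Base = 1*3 = 3, Bracket = 1*4 = 4, Cap = 1*5 = 5, Gizmo = 1*1 = 1.
Iteration 2: components of {Base,Bracket,Cap,Gizmo} -> Nut = 1*5 = 5, Seal = 5*1 = 5.
Iteration 3: components of {Nut,Seal} -> Washer = 5*2 = 10.
Iteration 4: no further components; recursion stops.
Total rows emitted: 8.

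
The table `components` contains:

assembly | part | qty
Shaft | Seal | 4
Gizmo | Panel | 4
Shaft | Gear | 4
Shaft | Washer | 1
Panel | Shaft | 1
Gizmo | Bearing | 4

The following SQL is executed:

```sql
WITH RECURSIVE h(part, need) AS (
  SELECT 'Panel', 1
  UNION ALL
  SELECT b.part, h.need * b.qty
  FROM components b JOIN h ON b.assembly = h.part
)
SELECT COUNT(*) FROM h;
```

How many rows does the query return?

5

Base: (Panel, need=1).
Iteration 1: components of {Panel} -> Shaft = 1*1 = 1.
Iteration 2: components of {Shaft} -> Gear = 1*4 = 4, Seal = 1*4 = 4, Washer = 1*1 = 1.
Iteration 3: no further components; recursion stops.
Total rows emitted: 5.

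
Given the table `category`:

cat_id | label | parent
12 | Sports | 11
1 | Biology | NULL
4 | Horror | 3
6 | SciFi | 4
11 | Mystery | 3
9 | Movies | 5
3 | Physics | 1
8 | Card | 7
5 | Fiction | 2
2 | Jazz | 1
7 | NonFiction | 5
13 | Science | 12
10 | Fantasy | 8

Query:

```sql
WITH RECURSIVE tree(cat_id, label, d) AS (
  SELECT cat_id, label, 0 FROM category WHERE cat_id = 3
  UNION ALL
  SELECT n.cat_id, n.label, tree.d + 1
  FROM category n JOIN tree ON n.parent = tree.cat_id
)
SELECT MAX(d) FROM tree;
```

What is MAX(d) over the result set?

Base: cat_id=3 (Physics) at d 0.
Iteration 1: rows with parent in {3} -> Horror (id 4, d 1), Mystery (id 11, d 1).
Iteration 2: rows with parent in {4,11} -> SciFi (id 6, d 2), Sports (id 12, d 2).
Iteration 3: rows with parent in {6,12} -> Science (id 13, d 3).
Iteration 4: no rows with parent in {13}; recursion stops.
d values: 0, 1, 1, 2, 2, 3; the maximum is 3.

3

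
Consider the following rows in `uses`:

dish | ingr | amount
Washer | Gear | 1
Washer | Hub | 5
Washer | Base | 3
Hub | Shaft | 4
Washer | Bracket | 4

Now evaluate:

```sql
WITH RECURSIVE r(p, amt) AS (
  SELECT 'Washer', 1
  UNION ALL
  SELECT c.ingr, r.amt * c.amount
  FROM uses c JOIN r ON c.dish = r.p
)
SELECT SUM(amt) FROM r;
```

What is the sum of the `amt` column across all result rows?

34

Base: (Washer, amt=1).
Iteration 1: components of {Washer} -> Base = 1*3 = 3, Bracket = 1*4 = 4, Gear = 1*1 = 1, Hub = 1*5 = 5.
Iteration 2: components of {Base,Bracket,Gear,Hub} -> Shaft = 5*4 = 20.
Iteration 3: no further components; recursion stops.
SUM(amt) = 1 + 5 + 4 + 1 + 3 + 20 = 34.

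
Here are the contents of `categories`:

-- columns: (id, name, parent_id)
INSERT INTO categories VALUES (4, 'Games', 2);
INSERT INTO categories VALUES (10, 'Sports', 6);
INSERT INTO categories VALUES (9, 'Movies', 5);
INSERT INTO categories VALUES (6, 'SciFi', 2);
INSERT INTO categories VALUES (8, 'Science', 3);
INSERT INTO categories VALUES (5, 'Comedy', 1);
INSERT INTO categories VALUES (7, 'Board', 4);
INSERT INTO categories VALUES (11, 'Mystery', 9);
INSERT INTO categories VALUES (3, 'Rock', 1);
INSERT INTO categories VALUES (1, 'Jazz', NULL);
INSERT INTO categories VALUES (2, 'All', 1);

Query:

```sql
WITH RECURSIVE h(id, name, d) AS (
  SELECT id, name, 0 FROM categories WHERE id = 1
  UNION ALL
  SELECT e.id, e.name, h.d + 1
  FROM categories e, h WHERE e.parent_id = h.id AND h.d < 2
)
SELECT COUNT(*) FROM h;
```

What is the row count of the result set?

8

Base: id=1 (Jazz) at d 0.
Iteration 1: rows with parent_id in {1} -> All (id 2, d 1), Rock (id 3, d 1), Comedy (id 5, d 1).
Iteration 2: rows with parent_id in {2,3,5} -> Games (id 4, d 2), SciFi (id 6, d 2), Science (id 8, d 2), Movies (id 9, d 2).
Iteration 3: d < 2 fails for all current rows; recursion stops.
Total rows emitted: 8.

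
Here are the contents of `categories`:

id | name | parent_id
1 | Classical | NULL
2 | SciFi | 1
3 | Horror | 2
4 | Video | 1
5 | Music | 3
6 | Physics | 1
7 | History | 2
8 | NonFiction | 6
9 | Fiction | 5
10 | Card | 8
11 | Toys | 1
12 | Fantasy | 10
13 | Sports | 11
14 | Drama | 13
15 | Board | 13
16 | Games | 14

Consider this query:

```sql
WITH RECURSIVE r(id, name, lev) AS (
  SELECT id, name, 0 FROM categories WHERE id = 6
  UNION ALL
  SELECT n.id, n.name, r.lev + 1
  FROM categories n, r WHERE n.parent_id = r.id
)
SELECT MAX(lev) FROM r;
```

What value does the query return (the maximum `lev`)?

3

Base: id=6 (Physics) at lev 0.
Iteration 1: rows with parent_id in {6} -> NonFiction (id 8, lev 1).
Iteration 2: rows with parent_id in {8} -> Card (id 10, lev 2).
Iteration 3: rows with parent_id in {10} -> Fantasy (id 12, lev 3).
Iteration 4: no rows with parent_id in {12}; recursion stops.
lev values: 0, 1, 2, 3; the maximum is 3.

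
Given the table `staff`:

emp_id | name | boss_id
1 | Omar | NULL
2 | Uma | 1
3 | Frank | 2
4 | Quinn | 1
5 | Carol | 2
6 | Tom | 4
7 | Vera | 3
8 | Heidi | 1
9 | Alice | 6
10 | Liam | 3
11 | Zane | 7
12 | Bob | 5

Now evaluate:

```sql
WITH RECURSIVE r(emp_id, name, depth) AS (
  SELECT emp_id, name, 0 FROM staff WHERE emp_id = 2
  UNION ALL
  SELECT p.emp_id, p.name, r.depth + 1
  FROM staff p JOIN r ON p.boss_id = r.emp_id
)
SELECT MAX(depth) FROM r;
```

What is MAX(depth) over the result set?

Base: emp_id=2 (Uma) at depth 0.
Iteration 1: rows with boss_id in {2} -> Frank (id 3, depth 1), Carol (id 5, depth 1).
Iteration 2: rows with boss_id in {3,5} -> Vera (id 7, depth 2), Liam (id 10, depth 2), Bob (id 12, depth 2).
Iteration 3: rows with boss_id in {7,10,12} -> Zane (id 11, depth 3).
Iteration 4: no rows with boss_id in {11}; recursion stops.
depth values: 0, 1, 1, 2, 2, 2, 3; the maximum is 3.

3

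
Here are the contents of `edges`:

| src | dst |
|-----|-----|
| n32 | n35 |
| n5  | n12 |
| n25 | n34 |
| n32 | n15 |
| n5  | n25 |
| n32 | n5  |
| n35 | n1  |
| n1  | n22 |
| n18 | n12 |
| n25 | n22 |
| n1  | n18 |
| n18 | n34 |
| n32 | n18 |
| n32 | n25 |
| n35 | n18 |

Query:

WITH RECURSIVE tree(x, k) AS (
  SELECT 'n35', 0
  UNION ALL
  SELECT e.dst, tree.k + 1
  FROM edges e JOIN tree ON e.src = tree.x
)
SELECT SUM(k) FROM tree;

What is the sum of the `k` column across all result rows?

16

Base: (n35, k=0).
Iteration 1: edges from {n35} -> (n1, k=1), (n18, k=1).
Iteration 2: edges from {n1,n18} -> (n12, k=2), (n18, k=2), (n22, k=2), (n34, k=2).
Iteration 3: edges from {n12,n18,n22,n34} -> (n12, k=3), (n34, k=3).
Iteration 4: no outgoing edges from {n12,n34}; recursion stops.
SUM(k) = 0 + 1 + 1 + 2 + 2 + 2 + 2 + 3 + 3 = 16.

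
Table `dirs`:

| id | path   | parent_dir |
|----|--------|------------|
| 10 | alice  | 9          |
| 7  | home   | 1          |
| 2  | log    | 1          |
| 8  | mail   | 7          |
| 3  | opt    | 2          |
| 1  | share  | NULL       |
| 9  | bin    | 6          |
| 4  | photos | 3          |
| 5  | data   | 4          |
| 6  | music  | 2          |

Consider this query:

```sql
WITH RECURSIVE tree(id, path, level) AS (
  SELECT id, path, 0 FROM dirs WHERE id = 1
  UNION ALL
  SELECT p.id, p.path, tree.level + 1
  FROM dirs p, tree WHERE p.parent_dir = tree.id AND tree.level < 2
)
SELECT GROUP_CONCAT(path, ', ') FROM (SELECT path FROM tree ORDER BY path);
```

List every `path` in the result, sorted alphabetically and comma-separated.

home, log, mail, music, opt, share

Base: id=1 (share) at level 0.
Iteration 1: rows with parent_dir in {1} -> log (id 2, level 1), home (id 7, level 1).
Iteration 2: rows with parent_dir in {2,7} -> opt (id 3, level 2), music (id 6, level 2), mail (id 8, level 2).
Iteration 3: level < 2 fails for all current rows; recursion stops.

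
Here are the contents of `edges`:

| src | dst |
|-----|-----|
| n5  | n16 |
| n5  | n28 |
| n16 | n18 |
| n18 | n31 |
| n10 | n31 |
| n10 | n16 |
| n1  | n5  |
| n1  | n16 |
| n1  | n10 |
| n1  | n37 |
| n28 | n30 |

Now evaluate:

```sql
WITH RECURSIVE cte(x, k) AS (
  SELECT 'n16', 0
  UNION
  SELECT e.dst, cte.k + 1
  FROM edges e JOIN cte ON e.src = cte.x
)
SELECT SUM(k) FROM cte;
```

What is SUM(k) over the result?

Base: (n16, k=0).
Iteration 1: edges from {n16} -> (n18, k=1).
Iteration 2: edges from {n18} -> (n31, k=2).
Iteration 3: no outgoing edges from {n31}; recursion stops.
SUM(k) = 0 + 1 + 2 = 3.

3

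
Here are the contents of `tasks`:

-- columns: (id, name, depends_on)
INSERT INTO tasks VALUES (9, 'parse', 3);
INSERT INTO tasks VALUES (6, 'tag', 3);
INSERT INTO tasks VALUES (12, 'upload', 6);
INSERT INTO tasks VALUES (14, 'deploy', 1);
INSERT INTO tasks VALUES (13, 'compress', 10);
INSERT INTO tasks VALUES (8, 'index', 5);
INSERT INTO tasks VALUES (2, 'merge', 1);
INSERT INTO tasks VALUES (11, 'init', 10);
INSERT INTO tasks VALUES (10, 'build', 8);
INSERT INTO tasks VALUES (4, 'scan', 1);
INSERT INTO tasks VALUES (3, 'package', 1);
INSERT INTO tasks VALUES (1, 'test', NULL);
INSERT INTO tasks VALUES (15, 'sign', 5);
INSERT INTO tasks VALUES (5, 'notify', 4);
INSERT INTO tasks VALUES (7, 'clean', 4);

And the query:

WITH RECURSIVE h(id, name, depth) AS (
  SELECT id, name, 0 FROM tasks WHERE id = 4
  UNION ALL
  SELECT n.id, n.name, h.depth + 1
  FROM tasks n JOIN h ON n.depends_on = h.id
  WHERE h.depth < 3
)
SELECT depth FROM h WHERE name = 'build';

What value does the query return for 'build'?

3

Base: id=4 (scan) at depth 0.
Iteration 1: rows with depends_on in {4} -> notify (id 5, depth 1), clean (id 7, depth 1).
Iteration 2: rows with depends_on in {5,7} -> index (id 8, depth 2), sign (id 15, depth 2).
Iteration 3: rows with depends_on in {8,15} -> build (id 10, depth 3).
Iteration 4: depth < 3 fails for all current rows; recursion stops.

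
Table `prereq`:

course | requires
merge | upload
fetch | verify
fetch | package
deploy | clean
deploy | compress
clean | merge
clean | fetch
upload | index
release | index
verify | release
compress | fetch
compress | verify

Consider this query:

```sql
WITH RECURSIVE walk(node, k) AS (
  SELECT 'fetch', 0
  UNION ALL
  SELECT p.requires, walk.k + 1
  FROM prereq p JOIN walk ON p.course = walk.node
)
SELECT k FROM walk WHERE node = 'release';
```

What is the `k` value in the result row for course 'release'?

Base: (fetch, k=0).
Iteration 1: edges from {fetch} -> (package, k=1), (verify, k=1).
Iteration 2: edges from {package,verify} -> (release, k=2).
Iteration 3: edges from {release} -> (index, k=3).
Iteration 4: no outgoing edges from {index}; recursion stops.

2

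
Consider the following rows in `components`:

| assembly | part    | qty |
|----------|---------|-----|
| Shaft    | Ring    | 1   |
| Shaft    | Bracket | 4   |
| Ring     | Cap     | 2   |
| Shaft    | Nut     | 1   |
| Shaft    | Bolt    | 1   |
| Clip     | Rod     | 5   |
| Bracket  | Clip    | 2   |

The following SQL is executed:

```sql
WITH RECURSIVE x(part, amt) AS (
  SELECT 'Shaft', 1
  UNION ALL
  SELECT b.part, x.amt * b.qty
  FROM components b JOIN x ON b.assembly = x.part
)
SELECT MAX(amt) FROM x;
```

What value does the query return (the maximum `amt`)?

Base: (Shaft, amt=1).
Iteration 1: components of {Shaft} -> Bolt = 1*1 = 1, Bracket = 1*4 = 4, Nut = 1*1 = 1, Ring = 1*1 = 1.
Iteration 2: components of {Bolt,Bracket,Nut,Ring} -> Cap = 1*2 = 2, Clip = 4*2 = 8.
Iteration 3: components of {Cap,Clip} -> Rod = 8*5 = 40.
Iteration 4: no further components; recursion stops.
amt values: 1, 1, 4, 1, 1, 8, 2, 40; the maximum is 40.

40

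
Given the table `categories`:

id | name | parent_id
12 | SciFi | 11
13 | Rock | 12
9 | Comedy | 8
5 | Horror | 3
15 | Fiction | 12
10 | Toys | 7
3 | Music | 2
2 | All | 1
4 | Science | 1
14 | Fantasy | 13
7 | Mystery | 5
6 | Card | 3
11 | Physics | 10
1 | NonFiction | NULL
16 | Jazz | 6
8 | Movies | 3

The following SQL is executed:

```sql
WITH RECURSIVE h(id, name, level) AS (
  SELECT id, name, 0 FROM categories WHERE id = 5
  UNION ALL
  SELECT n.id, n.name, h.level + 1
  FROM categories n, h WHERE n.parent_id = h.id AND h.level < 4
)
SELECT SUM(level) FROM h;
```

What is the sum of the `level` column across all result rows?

Base: id=5 (Horror) at level 0.
Iteration 1: rows with parent_id in {5} -> Mystery (id 7, level 1).
Iteration 2: rows with parent_id in {7} -> Toys (id 10, level 2).
Iteration 3: rows with parent_id in {10} -> Physics (id 11, level 3).
Iteration 4: rows with parent_id in {11} -> SciFi (id 12, level 4).
Iteration 5: level < 4 fails for all current rows; recursion stops.
SUM(level) = 0 + 1 + 2 + 3 + 4 = 10.

10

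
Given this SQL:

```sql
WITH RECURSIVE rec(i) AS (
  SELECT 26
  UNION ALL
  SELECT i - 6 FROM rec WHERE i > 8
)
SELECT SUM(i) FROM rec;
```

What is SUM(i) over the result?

68

Base: i=26.
Iteration 1: 26 > 8 holds -> i = 26 - 6 = 20.
Iteration 2: 20 > 8 holds -> i = 20 - 6 = 14.
Iteration 3: 14 > 8 holds -> i = 14 - 6 = 8.
Iteration 4: 8 > 8 fails; recursion stops.
SUM(i) = 26 + 20 + 14 + 8 = 68.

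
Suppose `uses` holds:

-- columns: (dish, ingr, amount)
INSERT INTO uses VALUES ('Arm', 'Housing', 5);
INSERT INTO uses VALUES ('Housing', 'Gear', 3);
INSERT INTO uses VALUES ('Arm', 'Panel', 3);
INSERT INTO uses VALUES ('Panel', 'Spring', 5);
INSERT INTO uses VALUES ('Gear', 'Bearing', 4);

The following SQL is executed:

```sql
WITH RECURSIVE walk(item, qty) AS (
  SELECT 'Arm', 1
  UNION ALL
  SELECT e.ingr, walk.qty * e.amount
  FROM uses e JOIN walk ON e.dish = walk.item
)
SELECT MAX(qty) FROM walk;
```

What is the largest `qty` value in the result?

Base: (Arm, qty=1).
Iteration 1: components of {Arm} -> Housing = 1*5 = 5, Panel = 1*3 = 3.
Iteration 2: components of {Housing,Panel} -> Gear = 5*3 = 15, Spring = 3*5 = 15.
Iteration 3: components of {Gear,Spring} -> Bearing = 15*4 = 60.
Iteration 4: no further components; recursion stops.
qty values: 1, 5, 3, 15, 15, 60; the maximum is 60.

60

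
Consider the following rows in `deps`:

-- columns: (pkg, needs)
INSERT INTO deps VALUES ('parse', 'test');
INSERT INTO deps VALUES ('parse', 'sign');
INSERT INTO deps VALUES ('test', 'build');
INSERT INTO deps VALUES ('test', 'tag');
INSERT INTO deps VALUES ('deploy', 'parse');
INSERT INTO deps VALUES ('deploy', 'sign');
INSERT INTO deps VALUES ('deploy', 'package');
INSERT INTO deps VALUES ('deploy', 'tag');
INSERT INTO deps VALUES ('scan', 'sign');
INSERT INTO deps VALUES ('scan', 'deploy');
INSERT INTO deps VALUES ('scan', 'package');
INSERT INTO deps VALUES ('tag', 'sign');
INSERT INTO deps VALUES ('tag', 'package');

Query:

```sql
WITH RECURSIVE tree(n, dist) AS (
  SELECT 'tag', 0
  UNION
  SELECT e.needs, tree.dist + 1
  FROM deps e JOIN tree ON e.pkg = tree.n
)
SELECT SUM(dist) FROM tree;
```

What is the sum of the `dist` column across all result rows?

2

Base: (tag, dist=0).
Iteration 1: edges from {tag} -> (package, dist=1), (sign, dist=1).
Iteration 2: no outgoing edges from {package,sign}; recursion stops.
SUM(dist) = 0 + 1 + 1 = 2.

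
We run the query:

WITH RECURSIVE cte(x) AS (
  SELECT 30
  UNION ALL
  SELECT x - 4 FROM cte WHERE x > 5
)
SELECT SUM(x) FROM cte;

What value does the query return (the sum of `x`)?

Base: x=30.
Iteration 1: 30 > 5 holds -> x = 30 - 4 = 26.
Iteration 2: 26 > 5 holds -> x = 26 - 4 = 22.
Iteration 3: 22 > 5 holds -> x = 22 - 4 = 18.
Iteration 4: 18 > 5 holds -> x = 18 - 4 = 14.
Iteration 5: 14 > 5 holds -> x = 14 - 4 = 10.
Iteration 6: 10 > 5 holds -> x = 10 - 4 = 6.
Iteration 7: 6 > 5 holds -> x = 6 - 4 = 2.
Iteration 8: 2 > 5 fails; recursion stops.
SUM(x) = 30 + 26 + 22 + 18 + 14 + 10 + 6 + 2 = 128.

128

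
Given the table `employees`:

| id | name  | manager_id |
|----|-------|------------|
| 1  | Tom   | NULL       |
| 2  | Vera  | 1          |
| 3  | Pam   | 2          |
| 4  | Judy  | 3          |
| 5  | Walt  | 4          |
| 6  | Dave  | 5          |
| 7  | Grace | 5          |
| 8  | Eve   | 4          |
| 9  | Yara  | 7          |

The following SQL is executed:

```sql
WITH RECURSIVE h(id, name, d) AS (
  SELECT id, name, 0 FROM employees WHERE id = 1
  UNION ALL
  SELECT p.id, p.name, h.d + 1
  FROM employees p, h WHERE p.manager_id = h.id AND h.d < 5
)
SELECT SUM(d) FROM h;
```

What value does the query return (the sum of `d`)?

Base: id=1 (Tom) at d 0.
Iteration 1: rows with manager_id in {1} -> Vera (id 2, d 1).
Iteration 2: rows with manager_id in {2} -> Pam (id 3, d 2).
Iteration 3: rows with manager_id in {3} -> Judy (id 4, d 3).
Iteration 4: rows with manager_id in {4} -> Walt (id 5, d 4), Eve (id 8, d 4).
Iteration 5: rows with manager_id in {5,8} -> Dave (id 6, d 5), Grace (id 7, d 5).
Iteration 6: d < 5 fails for all current rows; recursion stops.
SUM(d) = 0 + 1 + 2 + 3 + 4 + 4 + 5 + 5 = 24.

24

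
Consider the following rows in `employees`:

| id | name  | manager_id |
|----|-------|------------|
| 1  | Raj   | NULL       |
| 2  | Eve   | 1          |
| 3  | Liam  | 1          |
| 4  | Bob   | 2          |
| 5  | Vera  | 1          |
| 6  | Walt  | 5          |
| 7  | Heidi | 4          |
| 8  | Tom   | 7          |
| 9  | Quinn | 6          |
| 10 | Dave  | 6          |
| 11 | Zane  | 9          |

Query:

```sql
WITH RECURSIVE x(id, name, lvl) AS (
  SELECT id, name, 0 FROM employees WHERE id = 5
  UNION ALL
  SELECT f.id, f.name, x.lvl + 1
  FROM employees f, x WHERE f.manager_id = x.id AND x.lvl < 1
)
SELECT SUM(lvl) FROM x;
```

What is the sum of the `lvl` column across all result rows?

1

Base: id=5 (Vera) at lvl 0.
Iteration 1: rows with manager_id in {5} -> Walt (id 6, lvl 1).
Iteration 2: lvl < 1 fails for all current rows; recursion stops.
SUM(lvl) = 0 + 1 = 1.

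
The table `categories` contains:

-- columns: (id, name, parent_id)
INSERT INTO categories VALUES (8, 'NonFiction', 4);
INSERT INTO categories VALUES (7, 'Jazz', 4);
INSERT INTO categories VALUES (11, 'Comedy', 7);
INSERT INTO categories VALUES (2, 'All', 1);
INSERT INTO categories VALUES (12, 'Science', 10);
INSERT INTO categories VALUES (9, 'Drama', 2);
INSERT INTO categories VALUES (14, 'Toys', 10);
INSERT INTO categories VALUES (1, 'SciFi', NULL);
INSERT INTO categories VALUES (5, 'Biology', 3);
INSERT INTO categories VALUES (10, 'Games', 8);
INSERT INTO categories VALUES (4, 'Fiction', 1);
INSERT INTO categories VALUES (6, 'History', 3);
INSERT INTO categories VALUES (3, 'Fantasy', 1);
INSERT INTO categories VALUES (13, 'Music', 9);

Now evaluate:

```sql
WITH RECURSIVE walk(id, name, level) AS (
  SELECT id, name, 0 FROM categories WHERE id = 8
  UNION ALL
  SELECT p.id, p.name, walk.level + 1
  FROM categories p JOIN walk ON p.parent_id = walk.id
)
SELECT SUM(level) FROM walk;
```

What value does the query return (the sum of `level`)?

5

Base: id=8 (NonFiction) at level 0.
Iteration 1: rows with parent_id in {8} -> Games (id 10, level 1).
Iteration 2: rows with parent_id in {10} -> Science (id 12, level 2), Toys (id 14, level 2).
Iteration 3: no rows with parent_id in {12,14}; recursion stops.
SUM(level) = 0 + 1 + 2 + 2 = 5.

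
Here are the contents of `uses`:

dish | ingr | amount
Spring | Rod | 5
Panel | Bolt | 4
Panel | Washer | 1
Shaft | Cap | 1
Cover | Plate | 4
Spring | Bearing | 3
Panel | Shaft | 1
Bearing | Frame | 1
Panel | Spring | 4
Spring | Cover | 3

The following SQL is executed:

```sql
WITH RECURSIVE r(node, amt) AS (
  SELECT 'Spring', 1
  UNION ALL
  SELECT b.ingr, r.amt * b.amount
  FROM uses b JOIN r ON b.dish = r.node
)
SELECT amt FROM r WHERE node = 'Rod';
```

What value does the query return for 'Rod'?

5

Base: (Spring, amt=1).
Iteration 1: components of {Spring} -> Bearing = 1*3 = 3, Cover = 1*3 = 3, Rod = 1*5 = 5.
Iteration 2: components of {Bearing,Cover,Rod} -> Frame = 3*1 = 3, Plate = 3*4 = 12.
Iteration 3: no further components; recursion stops.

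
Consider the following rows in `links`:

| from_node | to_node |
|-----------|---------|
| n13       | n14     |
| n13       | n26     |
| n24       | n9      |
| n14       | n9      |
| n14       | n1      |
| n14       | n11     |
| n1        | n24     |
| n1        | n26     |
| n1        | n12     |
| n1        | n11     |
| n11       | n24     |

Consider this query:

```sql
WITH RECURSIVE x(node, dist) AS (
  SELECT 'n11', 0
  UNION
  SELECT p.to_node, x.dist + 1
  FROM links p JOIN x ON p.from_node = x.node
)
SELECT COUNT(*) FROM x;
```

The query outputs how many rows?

3

Base: (n11, dist=0).
Iteration 1: edges from {n11} -> (n24, dist=1).
Iteration 2: edges from {n24} -> (n9, dist=2).
Iteration 3: no outgoing edges from {n9}; recursion stops.
Total rows emitted: 3.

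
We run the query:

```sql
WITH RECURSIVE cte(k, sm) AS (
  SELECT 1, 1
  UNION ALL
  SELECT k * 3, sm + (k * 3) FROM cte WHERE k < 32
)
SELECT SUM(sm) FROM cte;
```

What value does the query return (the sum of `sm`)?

179

Base: k=1, sm=1.
Iteration 1: 1 < 32 holds -> k = 1 * 3 = 3, sm = 1 + 3 = 4.
Iteration 2: 3 < 32 holds -> k = 3 * 3 = 9, sm = 4 + 9 = 13.
Iteration 3: 9 < 32 holds -> k = 9 * 3 = 27, sm = 13 + 27 = 40.
Iteration 4: 27 < 32 holds -> k = 27 * 3 = 81, sm = 40 + 81 = 121.
Iteration 5: 81 < 32 fails; recursion stops.
SUM(sm) = 1 + 4 + 13 + 40 + 121 = 179.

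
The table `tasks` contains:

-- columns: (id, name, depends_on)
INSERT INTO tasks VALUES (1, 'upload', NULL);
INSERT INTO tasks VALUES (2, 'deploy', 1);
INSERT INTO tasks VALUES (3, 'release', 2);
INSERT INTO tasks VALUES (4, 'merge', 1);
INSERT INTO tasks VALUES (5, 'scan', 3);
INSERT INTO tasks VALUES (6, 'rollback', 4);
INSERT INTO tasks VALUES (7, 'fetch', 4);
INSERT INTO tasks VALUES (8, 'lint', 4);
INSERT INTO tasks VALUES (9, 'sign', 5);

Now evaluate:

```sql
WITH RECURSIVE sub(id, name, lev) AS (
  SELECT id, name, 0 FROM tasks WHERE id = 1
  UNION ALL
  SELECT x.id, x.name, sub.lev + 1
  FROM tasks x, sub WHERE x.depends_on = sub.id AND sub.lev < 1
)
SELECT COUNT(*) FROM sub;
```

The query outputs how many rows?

Base: id=1 (upload) at lev 0.
Iteration 1: rows with depends_on in {1} -> deploy (id 2, lev 1), merge (id 4, lev 1).
Iteration 2: lev < 1 fails for all current rows; recursion stops.
Total rows emitted: 3.

3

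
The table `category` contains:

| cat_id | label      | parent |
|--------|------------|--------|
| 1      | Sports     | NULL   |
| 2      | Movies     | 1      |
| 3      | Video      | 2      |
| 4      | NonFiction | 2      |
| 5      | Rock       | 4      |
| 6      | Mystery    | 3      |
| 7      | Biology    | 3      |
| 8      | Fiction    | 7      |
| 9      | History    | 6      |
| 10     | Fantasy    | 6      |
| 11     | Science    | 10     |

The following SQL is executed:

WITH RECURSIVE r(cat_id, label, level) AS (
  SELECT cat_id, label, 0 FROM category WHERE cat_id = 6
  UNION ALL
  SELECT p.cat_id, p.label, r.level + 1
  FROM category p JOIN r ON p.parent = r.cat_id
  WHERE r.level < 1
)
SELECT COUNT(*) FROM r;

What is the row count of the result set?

3

Base: cat_id=6 (Mystery) at level 0.
Iteration 1: rows with parent in {6} -> History (id 9, level 1), Fantasy (id 10, level 1).
Iteration 2: level < 1 fails for all current rows; recursion stops.
Total rows emitted: 3.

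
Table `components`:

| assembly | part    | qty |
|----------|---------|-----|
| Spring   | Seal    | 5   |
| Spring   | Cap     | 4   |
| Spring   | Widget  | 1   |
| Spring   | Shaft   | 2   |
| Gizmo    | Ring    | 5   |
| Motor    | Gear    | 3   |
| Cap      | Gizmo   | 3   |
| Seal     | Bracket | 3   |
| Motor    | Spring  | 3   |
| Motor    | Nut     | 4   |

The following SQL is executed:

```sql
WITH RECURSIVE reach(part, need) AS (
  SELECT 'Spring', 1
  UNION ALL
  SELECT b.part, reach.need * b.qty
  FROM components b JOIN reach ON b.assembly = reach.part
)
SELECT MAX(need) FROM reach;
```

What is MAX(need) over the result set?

Base: (Spring, need=1).
Iteration 1: components of {Spring} -> Cap = 1*4 = 4, Seal = 1*5 = 5, Shaft = 1*2 = 2, Widget = 1*1 = 1.
Iteration 2: components of {Cap,Seal,Shaft,Widget} -> Bracket = 5*3 = 15, Gizmo = 4*3 = 12.
Iteration 3: components of {Bracket,Gizmo} -> Ring = 12*5 = 60.
Iteration 4: no further components; recursion stops.
need values: 1, 5, 2, 1, 4, 15, 12, 60; the maximum is 60.

60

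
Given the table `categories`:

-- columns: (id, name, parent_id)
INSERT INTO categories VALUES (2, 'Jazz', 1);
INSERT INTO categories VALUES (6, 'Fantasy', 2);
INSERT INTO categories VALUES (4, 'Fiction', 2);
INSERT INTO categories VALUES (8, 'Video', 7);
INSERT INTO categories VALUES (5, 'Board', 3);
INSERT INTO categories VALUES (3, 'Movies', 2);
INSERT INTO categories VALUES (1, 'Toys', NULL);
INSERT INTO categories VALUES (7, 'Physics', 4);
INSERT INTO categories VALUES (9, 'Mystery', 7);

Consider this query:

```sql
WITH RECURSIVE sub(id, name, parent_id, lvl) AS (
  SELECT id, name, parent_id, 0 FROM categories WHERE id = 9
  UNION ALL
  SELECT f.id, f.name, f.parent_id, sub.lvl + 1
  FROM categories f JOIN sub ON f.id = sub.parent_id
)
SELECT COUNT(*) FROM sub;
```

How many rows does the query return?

Base: id=9 (Mystery), parent_id=7, lvl 0.
Iteration 1: join on id=7 -> Physics (id 7, parent_id=4, lvl 1).
Iteration 2: join on id=4 -> Fiction (id 4, parent_id=2, lvl 2).
Iteration 3: join on id=2 -> Jazz (id 2, parent_id=1, lvl 3).
Iteration 4: join on id=1 -> Toys (id 1, parent_id=NULL, lvl 4).
Iteration 5: parent_id is NULL; no match; recursion stops.
Total rows emitted: 5.

5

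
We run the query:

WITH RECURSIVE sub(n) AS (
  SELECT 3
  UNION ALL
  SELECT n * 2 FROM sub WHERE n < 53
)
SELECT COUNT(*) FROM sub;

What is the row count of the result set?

6

Base: n=3.
Iteration 1: 3 < 53 holds -> n = 3 * 2 = 6.
Iteration 2: 6 < 53 holds -> n = 6 * 2 = 12.
Iteration 3: 12 < 53 holds -> n = 12 * 2 = 24.
Iteration 4: 24 < 53 holds -> n = 24 * 2 = 48.
Iteration 5: 48 < 53 holds -> n = 48 * 2 = 96.
Iteration 6: 96 < 53 fails; recursion stops.
Total rows emitted: 6.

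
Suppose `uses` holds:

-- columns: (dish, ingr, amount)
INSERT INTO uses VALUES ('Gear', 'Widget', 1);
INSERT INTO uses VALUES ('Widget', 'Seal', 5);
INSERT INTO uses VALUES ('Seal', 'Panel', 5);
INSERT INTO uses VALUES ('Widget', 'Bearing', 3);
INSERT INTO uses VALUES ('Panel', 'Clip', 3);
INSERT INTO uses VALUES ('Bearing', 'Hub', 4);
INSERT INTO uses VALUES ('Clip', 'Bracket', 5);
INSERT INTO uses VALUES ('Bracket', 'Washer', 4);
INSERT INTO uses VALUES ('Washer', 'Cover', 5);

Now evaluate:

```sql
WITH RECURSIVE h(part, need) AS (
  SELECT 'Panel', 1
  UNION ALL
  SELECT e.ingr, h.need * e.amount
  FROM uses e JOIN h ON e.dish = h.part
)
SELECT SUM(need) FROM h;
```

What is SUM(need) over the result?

379

Base: (Panel, need=1).
Iteration 1: components of {Panel} -> Clip = 1*3 = 3.
Iteration 2: components of {Clip} -> Bracket = 3*5 = 15.
Iteration 3: components of {Bracket} -> Washer = 15*4 = 60.
Iteration 4: components of {Washer} -> Cover = 60*5 = 300.
Iteration 5: no further components; recursion stops.
SUM(need) = 1 + 3 + 15 + 60 + 300 = 379.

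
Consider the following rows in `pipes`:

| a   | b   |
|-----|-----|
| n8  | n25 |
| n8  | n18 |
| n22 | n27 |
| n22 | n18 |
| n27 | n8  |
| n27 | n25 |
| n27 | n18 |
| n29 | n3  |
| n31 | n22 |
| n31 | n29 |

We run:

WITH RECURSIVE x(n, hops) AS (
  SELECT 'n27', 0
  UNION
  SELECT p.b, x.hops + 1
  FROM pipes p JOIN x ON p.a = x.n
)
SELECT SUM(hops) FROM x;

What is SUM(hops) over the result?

Base: (n27, hops=0).
Iteration 1: edges from {n27} -> (n18, hops=1), (n25, hops=1), (n8, hops=1).
Iteration 2: edges from {n18,n25,n8} -> (n18, hops=2), (n25, hops=2).
Iteration 3: no outgoing edges from {n18,n25}; recursion stops.
SUM(hops) = 0 + 1 + 1 + 1 + 2 + 2 = 7.

7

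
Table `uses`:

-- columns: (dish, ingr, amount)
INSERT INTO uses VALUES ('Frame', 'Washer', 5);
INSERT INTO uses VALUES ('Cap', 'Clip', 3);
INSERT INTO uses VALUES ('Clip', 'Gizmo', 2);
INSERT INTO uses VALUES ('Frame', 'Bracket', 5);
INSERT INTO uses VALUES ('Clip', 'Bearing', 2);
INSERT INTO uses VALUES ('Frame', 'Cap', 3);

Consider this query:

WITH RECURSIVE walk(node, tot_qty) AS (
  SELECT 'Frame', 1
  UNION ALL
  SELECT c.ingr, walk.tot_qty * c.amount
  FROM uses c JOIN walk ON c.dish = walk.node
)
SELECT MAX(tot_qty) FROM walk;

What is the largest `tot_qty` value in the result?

18

Base: (Frame, tot_qty=1).
Iteration 1: components of {Frame} -> Bracket = 1*5 = 5, Cap = 1*3 = 3, Washer = 1*5 = 5.
Iteration 2: components of {Bracket,Cap,Washer} -> Clip = 3*3 = 9.
Iteration 3: components of {Clip} -> Bearing = 9*2 = 18, Gizmo = 9*2 = 18.
Iteration 4: no further components; recursion stops.
tot_qty values: 1, 3, 5, 5, 9, 18, 18; the maximum is 18.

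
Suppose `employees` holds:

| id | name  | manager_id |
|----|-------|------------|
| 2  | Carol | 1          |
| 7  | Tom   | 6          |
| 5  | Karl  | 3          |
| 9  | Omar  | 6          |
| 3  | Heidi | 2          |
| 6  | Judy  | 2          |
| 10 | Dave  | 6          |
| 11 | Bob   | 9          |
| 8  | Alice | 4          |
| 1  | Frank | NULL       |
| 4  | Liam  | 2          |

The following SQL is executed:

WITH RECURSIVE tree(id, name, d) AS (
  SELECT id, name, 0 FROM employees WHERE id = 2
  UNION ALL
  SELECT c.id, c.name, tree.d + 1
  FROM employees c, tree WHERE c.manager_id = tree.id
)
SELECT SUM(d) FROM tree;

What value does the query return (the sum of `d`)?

16

Base: id=2 (Carol) at d 0.
Iteration 1: rows with manager_id in {2} -> Heidi (id 3, d 1), Liam (id 4, d 1), Judy (id 6, d 1).
Iteration 2: rows with manager_id in {3,4,6} -> Karl (id 5, d 2), Tom (id 7, d 2), Alice (id 8, d 2), Omar (id 9, d 2), Dave (id 10, d 2).
Iteration 3: rows with manager_id in {5,7,8,9,10} -> Bob (id 11, d 3).
Iteration 4: no rows with manager_id in {11}; recursion stops.
SUM(d) = 0 + 1 + 1 + 1 + 2 + 2 + 2 + 2 + 2 + 3 = 16.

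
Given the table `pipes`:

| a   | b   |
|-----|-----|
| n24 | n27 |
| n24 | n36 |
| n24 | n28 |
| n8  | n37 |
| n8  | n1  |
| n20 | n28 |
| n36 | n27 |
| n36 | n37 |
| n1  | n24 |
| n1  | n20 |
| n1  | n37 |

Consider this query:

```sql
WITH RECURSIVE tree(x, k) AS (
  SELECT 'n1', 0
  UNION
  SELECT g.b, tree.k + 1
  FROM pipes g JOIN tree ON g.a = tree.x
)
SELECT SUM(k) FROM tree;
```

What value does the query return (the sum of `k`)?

15

Base: (n1, k=0).
Iteration 1: edges from {n1} -> (n20, k=1), (n24, k=1), (n37, k=1).
Iteration 2: edges from {n20,n24,n37} -> (n27, k=2), (n28, k=2), (n36, k=2). [UNION drops 1 duplicate row(s)]
Iteration 3: edges from {n27,n28,n36} -> (n27, k=3), (n37, k=3).
Iteration 4: no outgoing edges from {n27,n37}; recursion stops.
SUM(k) = 0 + 1 + 1 + 1 + 2 + 2 + 2 + 3 + 3 = 15.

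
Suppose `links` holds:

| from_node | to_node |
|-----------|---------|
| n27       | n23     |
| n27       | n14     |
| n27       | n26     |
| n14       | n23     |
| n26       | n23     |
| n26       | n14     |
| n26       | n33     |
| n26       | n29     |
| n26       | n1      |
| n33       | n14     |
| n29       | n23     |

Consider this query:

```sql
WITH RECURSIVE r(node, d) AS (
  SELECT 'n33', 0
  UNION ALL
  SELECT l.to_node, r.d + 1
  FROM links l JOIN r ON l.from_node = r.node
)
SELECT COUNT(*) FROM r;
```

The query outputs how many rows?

Base: (n33, d=0).
Iteration 1: edges from {n33} -> (n14, d=1).
Iteration 2: edges from {n14} -> (n23, d=2).
Iteration 3: no outgoing edges from {n23}; recursion stops.
Total rows emitted: 3.

3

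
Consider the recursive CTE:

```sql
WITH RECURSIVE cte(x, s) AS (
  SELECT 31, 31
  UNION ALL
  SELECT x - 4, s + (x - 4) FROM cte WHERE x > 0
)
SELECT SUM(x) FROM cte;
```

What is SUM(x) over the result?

135

Base: x=31, s=31.
Iteration 1: 31 > 0 holds -> x = 31 - 4 = 27, s = 31 + 27 = 58.
Iteration 2: 27 > 0 holds -> x = 27 - 4 = 23, s = 58 + 23 = 81.
Iteration 3: 23 > 0 holds -> x = 23 - 4 = 19, s = 81 + 19 = 100.
Iteration 4: 19 > 0 holds -> x = 19 - 4 = 15, s = 100 + 15 = 115.
Iteration 5: 15 > 0 holds -> x = 15 - 4 = 11, s = 115 + 11 = 126.
Iteration 6: 11 > 0 holds -> x = 11 - 4 = 7, s = 126 + 7 = 133.
Iteration 7: 7 > 0 holds -> x = 7 - 4 = 3, s = 133 + 3 = 136.
Iteration 8: 3 > 0 holds -> x = 3 - 4 = -1, s = 136 + -1 = 135.
Iteration 9: -1 > 0 fails; recursion stops.
SUM(x) = 31 + 27 + 23 + 19 + 15 + 11 + 7 + 3 + -1 = 135.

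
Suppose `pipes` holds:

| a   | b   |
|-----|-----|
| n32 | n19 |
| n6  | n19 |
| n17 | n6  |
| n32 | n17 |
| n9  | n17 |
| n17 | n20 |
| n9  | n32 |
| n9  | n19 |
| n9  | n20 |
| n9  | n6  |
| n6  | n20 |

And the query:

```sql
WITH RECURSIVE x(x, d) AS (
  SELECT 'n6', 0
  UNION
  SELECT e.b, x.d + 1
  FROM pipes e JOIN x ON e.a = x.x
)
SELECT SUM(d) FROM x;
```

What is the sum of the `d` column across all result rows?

Base: (n6, d=0).
Iteration 1: edges from {n6} -> (n19, d=1), (n20, d=1).
Iteration 2: no outgoing edges from {n19,n20}; recursion stops.
SUM(d) = 0 + 1 + 1 = 2.

2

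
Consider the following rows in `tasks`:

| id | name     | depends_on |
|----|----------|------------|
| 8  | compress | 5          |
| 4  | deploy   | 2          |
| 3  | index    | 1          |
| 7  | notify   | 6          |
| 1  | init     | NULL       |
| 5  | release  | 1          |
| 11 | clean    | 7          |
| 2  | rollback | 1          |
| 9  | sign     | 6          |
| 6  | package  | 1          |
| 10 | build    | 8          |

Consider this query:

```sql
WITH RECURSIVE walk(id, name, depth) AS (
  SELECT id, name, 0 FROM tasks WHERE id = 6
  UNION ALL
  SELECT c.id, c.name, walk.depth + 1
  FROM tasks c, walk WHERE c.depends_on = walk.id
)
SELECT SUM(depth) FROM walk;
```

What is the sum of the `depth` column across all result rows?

4

Base: id=6 (package) at depth 0.
Iteration 1: rows with depends_on in {6} -> notify (id 7, depth 1), sign (id 9, depth 1).
Iteration 2: rows with depends_on in {7,9} -> clean (id 11, depth 2).
Iteration 3: no rows with depends_on in {11}; recursion stops.
SUM(depth) = 0 + 1 + 1 + 2 = 4.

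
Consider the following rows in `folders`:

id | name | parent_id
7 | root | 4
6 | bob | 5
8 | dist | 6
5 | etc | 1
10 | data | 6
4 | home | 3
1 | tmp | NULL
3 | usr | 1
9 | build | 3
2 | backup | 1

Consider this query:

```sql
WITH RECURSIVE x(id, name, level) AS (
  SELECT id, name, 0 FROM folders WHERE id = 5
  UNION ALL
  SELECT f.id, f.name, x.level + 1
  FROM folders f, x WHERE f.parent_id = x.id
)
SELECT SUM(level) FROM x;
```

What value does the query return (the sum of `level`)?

Base: id=5 (etc) at level 0.
Iteration 1: rows with parent_id in {5} -> bob (id 6, level 1).
Iteration 2: rows with parent_id in {6} -> dist (id 8, level 2), data (id 10, level 2).
Iteration 3: no rows with parent_id in {8,10}; recursion stops.
SUM(level) = 0 + 1 + 2 + 2 = 5.

5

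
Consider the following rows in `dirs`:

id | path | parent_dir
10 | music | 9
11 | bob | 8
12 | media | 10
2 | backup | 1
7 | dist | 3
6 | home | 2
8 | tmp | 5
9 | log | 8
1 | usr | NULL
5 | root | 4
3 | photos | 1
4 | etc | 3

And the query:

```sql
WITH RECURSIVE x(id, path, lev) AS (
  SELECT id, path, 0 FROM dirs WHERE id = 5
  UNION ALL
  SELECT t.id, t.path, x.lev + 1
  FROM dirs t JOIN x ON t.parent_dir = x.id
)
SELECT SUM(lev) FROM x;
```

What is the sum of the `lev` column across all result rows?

12

Base: id=5 (root) at lev 0.
Iteration 1: rows with parent_dir in {5} -> tmp (id 8, lev 1).
Iteration 2: rows with parent_dir in {8} -> log (id 9, lev 2), bob (id 11, lev 2).
Iteration 3: rows with parent_dir in {9,11} -> music (id 10, lev 3).
Iteration 4: rows with parent_dir in {10} -> media (id 12, lev 4).
Iteration 5: no rows with parent_dir in {12}; recursion stops.
SUM(lev) = 0 + 1 + 2 + 2 + 3 + 4 = 12.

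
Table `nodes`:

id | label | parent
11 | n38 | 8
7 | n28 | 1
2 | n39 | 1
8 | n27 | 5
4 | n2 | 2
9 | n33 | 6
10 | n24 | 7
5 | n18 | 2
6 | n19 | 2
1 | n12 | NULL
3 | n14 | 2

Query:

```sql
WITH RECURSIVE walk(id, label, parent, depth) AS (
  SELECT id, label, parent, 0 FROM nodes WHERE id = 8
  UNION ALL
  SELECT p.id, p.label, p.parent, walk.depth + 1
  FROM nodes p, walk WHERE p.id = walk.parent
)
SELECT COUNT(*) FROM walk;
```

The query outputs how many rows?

Base: id=8 (n27), parent=5, depth 0.
Iteration 1: join on id=5 -> n18 (id 5, parent=2, depth 1).
Iteration 2: join on id=2 -> n39 (id 2, parent=1, depth 2).
Iteration 3: join on id=1 -> n12 (id 1, parent=NULL, depth 3).
Iteration 4: parent is NULL; no match; recursion stops.
Total rows emitted: 4.

4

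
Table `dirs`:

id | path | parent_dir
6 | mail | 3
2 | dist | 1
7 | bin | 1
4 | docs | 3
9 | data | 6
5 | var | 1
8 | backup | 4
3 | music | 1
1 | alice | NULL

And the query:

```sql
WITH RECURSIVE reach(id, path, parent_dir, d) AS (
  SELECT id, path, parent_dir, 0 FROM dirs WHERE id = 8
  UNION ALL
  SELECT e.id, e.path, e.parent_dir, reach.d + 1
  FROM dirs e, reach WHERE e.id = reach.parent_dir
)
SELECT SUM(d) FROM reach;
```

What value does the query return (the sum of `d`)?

Base: id=8 (backup), parent_dir=4, d 0.
Iteration 1: join on id=4 -> docs (id 4, parent_dir=3, d 1).
Iteration 2: join on id=3 -> music (id 3, parent_dir=1, d 2).
Iteration 3: join on id=1 -> alice (id 1, parent_dir=NULL, d 3).
Iteration 4: parent_dir is NULL; no match; recursion stops.
SUM(d) = 0 + 1 + 2 + 3 = 6.

6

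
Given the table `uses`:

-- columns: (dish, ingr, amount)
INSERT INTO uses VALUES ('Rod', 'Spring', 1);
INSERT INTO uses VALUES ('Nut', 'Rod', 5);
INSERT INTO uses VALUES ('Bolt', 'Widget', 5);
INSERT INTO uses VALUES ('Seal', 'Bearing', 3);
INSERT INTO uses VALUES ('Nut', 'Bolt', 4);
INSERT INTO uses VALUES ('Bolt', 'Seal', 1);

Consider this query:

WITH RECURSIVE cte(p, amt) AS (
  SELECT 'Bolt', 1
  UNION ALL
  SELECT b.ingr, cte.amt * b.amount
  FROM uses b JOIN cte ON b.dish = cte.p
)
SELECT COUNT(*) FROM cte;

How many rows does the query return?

4

Base: (Bolt, amt=1).
Iteration 1: components of {Bolt} -> Seal = 1*1 = 1, Widget = 1*5 = 5.
Iteration 2: components of {Seal,Widget} -> Bearing = 1*3 = 3.
Iteration 3: no further components; recursion stops.
Total rows emitted: 4.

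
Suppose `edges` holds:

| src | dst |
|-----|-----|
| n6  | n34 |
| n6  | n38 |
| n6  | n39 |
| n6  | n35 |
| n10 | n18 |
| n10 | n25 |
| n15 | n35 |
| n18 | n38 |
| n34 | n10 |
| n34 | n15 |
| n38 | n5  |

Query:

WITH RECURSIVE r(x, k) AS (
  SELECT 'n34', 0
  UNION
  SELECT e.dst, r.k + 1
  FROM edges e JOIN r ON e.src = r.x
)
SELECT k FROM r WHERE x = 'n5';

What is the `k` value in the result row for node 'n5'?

Base: (n34, k=0).
Iteration 1: edges from {n34} -> (n10, k=1), (n15, k=1).
Iteration 2: edges from {n10,n15} -> (n18, k=2), (n25, k=2), (n35, k=2).
Iteration 3: edges from {n18,n25,n35} -> (n38, k=3).
Iteration 4: edges from {n38} -> (n5, k=4).
Iteration 5: no outgoing edges from {n5}; recursion stops.

4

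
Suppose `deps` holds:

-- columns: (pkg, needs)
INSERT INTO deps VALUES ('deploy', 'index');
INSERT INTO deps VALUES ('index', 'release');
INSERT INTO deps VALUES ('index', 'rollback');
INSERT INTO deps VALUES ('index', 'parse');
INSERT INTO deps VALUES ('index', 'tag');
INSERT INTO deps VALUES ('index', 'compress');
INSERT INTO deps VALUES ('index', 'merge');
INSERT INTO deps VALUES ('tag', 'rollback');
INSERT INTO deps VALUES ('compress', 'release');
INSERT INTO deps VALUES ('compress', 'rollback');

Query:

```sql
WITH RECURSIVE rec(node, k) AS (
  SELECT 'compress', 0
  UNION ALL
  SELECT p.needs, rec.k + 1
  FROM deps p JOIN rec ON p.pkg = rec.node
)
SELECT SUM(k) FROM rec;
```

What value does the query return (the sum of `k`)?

Base: (compress, k=0).
Iteration 1: edges from {compress} -> (release, k=1), (rollback, k=1).
Iteration 2: no outgoing edges from {release,rollback}; recursion stops.
SUM(k) = 0 + 1 + 1 = 2.

2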